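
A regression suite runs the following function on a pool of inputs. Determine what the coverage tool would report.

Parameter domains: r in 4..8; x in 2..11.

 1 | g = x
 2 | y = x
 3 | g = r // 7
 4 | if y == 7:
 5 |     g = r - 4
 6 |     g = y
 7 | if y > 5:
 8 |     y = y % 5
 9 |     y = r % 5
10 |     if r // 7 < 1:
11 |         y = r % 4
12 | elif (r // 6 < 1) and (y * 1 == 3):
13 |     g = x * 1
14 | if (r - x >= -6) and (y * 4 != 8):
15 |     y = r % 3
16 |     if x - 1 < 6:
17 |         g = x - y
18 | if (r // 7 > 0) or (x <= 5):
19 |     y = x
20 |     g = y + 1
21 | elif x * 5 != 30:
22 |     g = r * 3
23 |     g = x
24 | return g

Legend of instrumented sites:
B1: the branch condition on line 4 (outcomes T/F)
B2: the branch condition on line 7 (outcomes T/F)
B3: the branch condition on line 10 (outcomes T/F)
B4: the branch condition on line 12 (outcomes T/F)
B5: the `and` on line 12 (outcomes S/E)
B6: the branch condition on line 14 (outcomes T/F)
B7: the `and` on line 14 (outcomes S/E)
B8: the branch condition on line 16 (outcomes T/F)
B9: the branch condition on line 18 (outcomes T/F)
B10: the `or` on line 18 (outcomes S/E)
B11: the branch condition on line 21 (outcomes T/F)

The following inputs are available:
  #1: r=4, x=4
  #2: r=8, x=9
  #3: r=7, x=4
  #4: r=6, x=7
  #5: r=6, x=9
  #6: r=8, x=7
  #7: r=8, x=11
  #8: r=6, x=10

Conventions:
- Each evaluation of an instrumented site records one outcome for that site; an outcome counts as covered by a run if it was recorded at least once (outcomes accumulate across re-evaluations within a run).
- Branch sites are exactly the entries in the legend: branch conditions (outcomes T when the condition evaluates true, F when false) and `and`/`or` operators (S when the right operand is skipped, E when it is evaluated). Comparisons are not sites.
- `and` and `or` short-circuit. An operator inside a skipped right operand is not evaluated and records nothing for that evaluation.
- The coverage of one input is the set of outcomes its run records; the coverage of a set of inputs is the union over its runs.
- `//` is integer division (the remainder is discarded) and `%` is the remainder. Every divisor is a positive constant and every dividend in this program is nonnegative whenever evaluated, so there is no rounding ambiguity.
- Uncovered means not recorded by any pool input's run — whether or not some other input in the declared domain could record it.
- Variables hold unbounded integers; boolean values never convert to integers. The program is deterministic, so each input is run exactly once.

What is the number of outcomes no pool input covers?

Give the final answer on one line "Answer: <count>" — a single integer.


run #1 (r=4, x=4) records B1=F, B2=F, B4=F, B5=E, B6=T, B7=E, B8=T, B9=T, B10=E
run #2 (r=8, x=9) records B1=F, B2=T, B3=F, B6=T, B7=E, B8=F, B9=T, B10=S
run #3 (r=7, x=4) records B1=F, B2=F, B4=F, B5=S, B6=T, B7=E, B8=T, B9=T, B10=S
run #4 (r=6, x=7) records B1=T, B2=T, B3=T, B6=F, B7=E, B9=F, B10=E, B11=T
run #5 (r=6, x=9) records B1=F, B2=T, B3=T, B6=F, B7=E, B9=F, B10=E, B11=T
run #6 (r=8, x=7) records B1=T, B2=T, B3=F, B6=T, B7=E, B8=F, B9=T, B10=S
run #7 (r=8, x=11) records B1=F, B2=T, B3=F, B6=T, B7=E, B8=F, B9=T, B10=S
run #8 (r=6, x=10) records B1=F, B2=T, B3=T, B6=F, B7=E, B9=F, B10=E, B11=T
union over the pool: B1=T, B1=F, B2=T, B2=F, B3=T, B3=F, B4=F, B5=S, B5=E, B6=T, B6=F, B7=E, B8=T, B8=F, B9=T, B9=F, B10=S, B10=E, B11=T
uncovered (3 of 22): B4=T, B7=S, B11=F
Answer: 3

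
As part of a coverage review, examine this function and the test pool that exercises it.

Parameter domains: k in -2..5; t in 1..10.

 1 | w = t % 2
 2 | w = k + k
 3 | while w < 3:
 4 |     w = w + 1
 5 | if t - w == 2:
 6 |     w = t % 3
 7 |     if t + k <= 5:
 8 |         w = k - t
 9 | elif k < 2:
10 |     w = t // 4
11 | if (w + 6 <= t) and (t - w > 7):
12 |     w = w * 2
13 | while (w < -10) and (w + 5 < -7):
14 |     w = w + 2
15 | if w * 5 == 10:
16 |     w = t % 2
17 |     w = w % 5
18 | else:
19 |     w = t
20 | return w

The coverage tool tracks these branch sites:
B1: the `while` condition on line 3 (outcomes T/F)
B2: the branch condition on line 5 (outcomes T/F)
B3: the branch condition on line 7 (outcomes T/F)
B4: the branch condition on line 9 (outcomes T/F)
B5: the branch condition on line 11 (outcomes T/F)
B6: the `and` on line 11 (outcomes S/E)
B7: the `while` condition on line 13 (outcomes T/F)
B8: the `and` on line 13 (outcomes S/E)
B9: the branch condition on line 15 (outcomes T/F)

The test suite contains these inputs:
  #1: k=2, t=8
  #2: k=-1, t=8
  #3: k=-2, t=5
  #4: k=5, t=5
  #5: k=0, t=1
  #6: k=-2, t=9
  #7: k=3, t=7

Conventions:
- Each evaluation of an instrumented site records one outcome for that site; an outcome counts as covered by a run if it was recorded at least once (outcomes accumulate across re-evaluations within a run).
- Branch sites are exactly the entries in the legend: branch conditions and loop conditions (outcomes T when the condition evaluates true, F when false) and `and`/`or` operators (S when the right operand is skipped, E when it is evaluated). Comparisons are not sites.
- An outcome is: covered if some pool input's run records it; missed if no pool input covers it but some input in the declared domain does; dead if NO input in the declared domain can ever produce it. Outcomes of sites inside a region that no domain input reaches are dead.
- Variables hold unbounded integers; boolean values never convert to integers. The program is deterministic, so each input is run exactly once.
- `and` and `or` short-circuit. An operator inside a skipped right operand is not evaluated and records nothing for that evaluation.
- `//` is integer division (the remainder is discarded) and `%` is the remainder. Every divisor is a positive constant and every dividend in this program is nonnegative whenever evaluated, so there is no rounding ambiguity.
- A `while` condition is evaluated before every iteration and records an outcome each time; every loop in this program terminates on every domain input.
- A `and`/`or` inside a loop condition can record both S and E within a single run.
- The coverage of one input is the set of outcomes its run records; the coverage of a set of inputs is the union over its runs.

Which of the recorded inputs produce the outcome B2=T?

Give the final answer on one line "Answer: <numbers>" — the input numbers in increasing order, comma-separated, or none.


input #1 (k=2, t=8): misses B2=T
input #2 (k=-1, t=8): misses B2=T
input #3 (k=-2, t=5): covers B2=T
input #4 (k=5, t=5): misses B2=T
input #5 (k=0, t=1): misses B2=T
input #6 (k=-2, t=9): misses B2=T
input #7 (k=3, t=7): misses B2=T
Answer: 3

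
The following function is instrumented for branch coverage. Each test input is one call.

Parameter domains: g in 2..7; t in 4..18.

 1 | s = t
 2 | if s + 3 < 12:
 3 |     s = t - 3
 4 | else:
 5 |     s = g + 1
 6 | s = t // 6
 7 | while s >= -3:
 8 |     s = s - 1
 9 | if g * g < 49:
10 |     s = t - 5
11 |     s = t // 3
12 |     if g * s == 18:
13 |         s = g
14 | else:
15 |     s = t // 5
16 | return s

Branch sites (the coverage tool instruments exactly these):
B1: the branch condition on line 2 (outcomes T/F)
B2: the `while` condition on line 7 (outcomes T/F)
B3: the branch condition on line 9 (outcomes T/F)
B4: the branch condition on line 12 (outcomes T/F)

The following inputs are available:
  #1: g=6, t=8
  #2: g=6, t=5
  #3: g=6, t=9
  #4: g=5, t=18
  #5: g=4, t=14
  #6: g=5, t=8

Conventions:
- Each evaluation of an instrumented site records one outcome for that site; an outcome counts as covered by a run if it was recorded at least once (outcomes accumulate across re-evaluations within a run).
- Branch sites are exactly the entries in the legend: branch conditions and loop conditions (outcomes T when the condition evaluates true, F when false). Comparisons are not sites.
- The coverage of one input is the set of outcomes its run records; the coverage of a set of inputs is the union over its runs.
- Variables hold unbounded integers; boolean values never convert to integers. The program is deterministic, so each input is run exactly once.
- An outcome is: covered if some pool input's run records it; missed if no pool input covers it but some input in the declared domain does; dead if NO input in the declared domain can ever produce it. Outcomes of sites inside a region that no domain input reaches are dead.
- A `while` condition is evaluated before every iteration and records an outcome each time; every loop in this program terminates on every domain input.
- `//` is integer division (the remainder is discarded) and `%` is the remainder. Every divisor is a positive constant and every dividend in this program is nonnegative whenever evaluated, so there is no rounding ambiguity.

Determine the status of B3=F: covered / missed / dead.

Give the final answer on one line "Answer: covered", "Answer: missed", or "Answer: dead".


no pool input records B3=F
but domain input (g=7, t=4) does record it -> reachable, so missed
Answer: missed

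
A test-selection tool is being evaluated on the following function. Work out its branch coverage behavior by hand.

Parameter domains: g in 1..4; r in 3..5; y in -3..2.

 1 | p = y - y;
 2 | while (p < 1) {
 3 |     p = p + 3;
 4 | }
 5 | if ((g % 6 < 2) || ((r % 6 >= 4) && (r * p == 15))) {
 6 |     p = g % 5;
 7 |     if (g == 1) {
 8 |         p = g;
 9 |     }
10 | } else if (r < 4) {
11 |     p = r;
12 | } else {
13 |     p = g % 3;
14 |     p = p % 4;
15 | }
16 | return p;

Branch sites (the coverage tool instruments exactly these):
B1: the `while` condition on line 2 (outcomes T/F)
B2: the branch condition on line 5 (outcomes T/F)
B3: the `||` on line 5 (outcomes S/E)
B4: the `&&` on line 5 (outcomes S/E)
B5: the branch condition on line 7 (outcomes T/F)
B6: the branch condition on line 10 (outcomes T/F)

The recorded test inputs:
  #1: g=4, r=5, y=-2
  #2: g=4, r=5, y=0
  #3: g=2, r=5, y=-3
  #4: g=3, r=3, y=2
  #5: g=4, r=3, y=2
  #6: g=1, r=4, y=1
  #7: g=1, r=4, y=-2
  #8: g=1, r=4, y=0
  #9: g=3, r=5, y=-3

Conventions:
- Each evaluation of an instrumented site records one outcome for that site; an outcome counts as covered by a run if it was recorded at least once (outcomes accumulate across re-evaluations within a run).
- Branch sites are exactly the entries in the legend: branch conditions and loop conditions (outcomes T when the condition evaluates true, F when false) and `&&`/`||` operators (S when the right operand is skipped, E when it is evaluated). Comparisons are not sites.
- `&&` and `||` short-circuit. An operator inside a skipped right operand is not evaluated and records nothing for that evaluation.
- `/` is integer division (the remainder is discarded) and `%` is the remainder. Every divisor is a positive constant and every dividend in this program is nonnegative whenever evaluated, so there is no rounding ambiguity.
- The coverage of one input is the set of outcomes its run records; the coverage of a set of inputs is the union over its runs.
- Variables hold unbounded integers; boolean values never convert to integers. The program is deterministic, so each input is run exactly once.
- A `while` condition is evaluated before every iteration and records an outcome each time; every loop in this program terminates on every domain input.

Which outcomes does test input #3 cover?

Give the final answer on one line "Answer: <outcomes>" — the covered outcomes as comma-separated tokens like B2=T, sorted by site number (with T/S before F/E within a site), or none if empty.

Event log for input #3 (g=2, r=5, y=-3):
  B1->T, B1->F, B3->E, B4->E, B2->T, B5->F
distinct outcomes covered: B1=T, B1=F, B2=T, B3=E, B4=E, B5=F

Answer: B1=T, B1=F, B2=T, B3=E, B4=E, B5=F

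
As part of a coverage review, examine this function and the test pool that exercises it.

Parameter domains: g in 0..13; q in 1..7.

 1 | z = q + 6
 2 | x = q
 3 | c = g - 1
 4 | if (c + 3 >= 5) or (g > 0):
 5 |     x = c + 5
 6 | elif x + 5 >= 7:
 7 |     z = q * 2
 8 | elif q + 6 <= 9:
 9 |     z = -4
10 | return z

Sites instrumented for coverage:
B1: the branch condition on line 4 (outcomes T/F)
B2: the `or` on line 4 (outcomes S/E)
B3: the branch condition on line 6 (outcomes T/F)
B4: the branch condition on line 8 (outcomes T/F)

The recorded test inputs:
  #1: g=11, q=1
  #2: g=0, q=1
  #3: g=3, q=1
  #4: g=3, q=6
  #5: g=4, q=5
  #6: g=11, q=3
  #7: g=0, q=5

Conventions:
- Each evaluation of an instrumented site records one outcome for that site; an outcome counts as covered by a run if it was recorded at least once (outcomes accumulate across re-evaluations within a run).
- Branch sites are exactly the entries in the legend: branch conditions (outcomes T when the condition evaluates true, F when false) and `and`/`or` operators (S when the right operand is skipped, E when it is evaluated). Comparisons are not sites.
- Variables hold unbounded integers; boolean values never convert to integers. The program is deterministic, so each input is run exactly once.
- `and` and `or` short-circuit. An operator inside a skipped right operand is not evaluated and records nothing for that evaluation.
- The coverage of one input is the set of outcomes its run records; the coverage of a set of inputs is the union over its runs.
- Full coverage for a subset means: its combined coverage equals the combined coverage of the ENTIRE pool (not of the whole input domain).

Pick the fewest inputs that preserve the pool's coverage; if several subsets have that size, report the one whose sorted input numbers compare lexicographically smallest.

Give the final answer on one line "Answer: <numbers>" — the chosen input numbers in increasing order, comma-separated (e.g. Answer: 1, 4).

#1 (g=11, q=1) -> B2->S, B1->T; covered: B1=T, B2=S
#2 (g=0, q=1) -> B2->E, B1->F, B3->F, B4->T; covered: B1=F, B2=E, B3=F, B4=T
#3 (g=3, q=1) -> B2->S, B1->T; covered: B1=T, B2=S
#4 (g=3, q=6) -> B2->S, B1->T; covered: B1=T, B2=S
#5 (g=4, q=5) -> B2->S, B1->T; covered: B1=T, B2=S
#6 (g=11, q=3) -> B2->S, B1->T; covered: B1=T, B2=S
#7 (g=0, q=5) -> B2->E, B1->F, B3->T; covered: B1=F, B2=E, B3=T
together the pool reaches 7 outcomes: B1=T, B1=F, B2=S, B2=E, B3=T, B3=F, B4=T
checked all size-1 subsets: none covers 7 outcomes (max 4/7)
checked all size-2 subsets: none covers 7 outcomes (max 6/7)
at size 3, {1, 2, 7} reaches all 7 outcomes; every lexicographically earlier size-3 subset fails

Answer: 1, 2, 7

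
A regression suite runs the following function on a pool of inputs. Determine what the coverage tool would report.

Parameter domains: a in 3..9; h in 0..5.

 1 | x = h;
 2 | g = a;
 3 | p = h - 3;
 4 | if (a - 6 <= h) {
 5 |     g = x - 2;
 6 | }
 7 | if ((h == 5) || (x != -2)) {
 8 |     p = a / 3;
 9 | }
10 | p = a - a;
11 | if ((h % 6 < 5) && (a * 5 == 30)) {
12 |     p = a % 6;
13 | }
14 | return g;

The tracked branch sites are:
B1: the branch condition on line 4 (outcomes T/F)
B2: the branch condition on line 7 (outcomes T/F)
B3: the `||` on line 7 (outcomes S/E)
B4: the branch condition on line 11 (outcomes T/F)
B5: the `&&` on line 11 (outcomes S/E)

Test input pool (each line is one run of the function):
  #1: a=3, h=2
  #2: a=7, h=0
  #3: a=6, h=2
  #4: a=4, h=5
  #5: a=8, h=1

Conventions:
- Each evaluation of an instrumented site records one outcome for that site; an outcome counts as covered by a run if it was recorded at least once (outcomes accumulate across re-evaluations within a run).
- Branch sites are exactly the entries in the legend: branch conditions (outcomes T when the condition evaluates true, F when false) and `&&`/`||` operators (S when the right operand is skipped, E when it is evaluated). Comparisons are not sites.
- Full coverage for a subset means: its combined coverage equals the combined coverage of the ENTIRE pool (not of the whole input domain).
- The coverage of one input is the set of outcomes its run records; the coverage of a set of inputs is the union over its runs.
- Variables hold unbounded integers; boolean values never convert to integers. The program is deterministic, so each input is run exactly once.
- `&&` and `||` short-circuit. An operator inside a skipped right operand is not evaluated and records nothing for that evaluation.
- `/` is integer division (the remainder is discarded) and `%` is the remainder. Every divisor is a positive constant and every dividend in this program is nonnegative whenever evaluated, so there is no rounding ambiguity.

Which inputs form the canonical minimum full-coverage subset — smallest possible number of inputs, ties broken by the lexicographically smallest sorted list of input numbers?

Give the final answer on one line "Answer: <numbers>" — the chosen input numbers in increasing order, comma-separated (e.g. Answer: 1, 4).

test 1 (a=3, h=2) hits B1=T, B2=T, B3=E, B4=F, B5=E
test 2 (a=7, h=0) hits B1=F, B2=T, B3=E, B4=F, B5=E
test 3 (a=6, h=2) hits B1=T, B2=T, B3=E, B4=T, B5=E
test 4 (a=4, h=5) hits B1=T, B2=T, B3=S, B4=F, B5=S
test 5 (a=8, h=1) hits B1=F, B2=T, B3=E, B4=F, B5=E
pool-wide coverage (9 outcomes): B1=T, B1=F, B2=T, B3=S, B3=E, B4=T, B4=F, B5=S, B5=E
every size-1 subset falls short of the 9 outcomes (best: 5/9)
every size-2 subset falls short of the 9 outcomes (best: 8/9)
the canonical winner is {2, 3, 4}: size 3, full 9-outcome coverage, earliest index list among size-3 covers

Answer: 2, 3, 4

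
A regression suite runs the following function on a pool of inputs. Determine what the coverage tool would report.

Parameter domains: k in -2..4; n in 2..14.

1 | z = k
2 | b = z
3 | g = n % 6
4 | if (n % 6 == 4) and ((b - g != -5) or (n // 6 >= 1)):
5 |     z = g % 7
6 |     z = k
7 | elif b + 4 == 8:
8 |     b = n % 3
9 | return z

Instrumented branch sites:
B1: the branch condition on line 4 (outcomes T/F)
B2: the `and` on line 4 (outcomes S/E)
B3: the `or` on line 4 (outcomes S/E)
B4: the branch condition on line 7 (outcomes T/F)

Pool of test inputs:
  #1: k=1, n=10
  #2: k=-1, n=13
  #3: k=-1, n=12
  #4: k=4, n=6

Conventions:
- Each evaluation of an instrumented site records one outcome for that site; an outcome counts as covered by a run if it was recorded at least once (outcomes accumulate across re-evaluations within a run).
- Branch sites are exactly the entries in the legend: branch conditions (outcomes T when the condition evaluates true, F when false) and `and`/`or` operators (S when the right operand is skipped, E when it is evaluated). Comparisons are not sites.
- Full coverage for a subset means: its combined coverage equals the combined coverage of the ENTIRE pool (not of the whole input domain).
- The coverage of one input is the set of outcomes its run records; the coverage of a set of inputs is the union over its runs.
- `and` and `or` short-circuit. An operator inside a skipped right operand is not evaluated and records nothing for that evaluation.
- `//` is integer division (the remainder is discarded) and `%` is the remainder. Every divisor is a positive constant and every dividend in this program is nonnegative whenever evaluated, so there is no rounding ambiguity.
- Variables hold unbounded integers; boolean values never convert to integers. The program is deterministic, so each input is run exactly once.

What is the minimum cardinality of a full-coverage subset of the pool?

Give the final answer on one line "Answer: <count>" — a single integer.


test 1 (k=1, n=10) fires B2->E, B3->S, B1->T; hits B1=T, B2=E, B3=S
test 2 (k=-1, n=13) fires B2->S, B1->F, B4->F; hits B1=F, B2=S, B4=F
test 3 (k=-1, n=12) fires B2->S, B1->F, B4->F; hits B1=F, B2=S, B4=F
test 4 (k=4, n=6) fires B2->S, B1->F, B4->T; hits B1=F, B2=S, B4=T
union over all inputs: B1=T, B1=F, B2=S, B2=E, B3=S, B4=T, B4=F (7 outcomes)
every size-1 subset falls short of the 7 outcomes (best: 3/7)
every size-2 subset falls short of the 7 outcomes (best: 6/7)
inputs {1, 2, 4} (size 3) cover everything; no size-3 subset with a lexicographically smaller index list covers all 7
Answer: 3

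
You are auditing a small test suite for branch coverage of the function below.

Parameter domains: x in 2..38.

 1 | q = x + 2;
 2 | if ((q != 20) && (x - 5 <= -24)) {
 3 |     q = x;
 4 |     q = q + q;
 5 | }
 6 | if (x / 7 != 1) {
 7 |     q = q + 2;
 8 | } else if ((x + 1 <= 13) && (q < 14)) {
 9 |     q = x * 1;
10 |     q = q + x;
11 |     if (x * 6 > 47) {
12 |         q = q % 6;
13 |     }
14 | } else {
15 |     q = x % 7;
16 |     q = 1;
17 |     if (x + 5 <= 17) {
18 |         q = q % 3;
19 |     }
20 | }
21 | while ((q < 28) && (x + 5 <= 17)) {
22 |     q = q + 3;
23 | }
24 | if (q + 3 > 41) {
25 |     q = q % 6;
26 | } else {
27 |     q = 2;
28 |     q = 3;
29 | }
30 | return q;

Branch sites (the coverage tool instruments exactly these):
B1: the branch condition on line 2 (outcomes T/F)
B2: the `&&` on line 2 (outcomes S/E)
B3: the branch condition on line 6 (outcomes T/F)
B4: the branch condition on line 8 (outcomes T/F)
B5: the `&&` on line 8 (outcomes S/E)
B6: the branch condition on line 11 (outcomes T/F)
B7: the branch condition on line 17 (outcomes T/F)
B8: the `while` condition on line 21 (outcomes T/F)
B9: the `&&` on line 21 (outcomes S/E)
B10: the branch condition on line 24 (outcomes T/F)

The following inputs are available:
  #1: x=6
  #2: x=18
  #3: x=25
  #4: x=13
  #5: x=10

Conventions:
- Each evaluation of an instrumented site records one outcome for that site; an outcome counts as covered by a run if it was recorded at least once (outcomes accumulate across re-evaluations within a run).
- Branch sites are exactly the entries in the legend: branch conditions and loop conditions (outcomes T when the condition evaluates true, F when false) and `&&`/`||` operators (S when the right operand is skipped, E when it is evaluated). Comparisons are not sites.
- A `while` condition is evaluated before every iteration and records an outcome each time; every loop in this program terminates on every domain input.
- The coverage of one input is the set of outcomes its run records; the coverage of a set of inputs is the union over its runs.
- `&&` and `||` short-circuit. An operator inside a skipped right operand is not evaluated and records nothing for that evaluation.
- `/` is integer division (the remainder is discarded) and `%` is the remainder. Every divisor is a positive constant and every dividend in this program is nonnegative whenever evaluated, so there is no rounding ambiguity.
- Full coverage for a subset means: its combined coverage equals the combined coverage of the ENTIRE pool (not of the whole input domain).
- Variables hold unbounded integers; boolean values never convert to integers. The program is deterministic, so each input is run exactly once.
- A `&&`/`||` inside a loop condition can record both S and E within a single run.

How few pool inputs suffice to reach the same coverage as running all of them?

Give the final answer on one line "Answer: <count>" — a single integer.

#1 (x=6) -> B2->E, B1->F, B3->T, B9->E, B8->T, B9->E, B8->T, B9->E, B8->T, B9->E, B8->T, B9->E, B8->T, B9->E, ...; covered: B1=F, B2=E, B3=T, B8=T, B8=F, B9=S, B9=E, B10=F
#2 (x=18) -> B2->S, B1->F, B3->T, B9->E, B8->F, B10->F; covered: B1=F, B2=S, B3=T, B8=F, B9=E, B10=F
#3 (x=25) -> B2->E, B1->F, B3->T, B9->S, B8->F, B10->F; covered: B1=F, B2=E, B3=T, B8=F, B9=S, B10=F
#4 (x=13) -> B2->E, B1->F, B3->F, B5->S, B4->F, B7->F, B9->E, B8->F, B10->F; covered: B1=F, B2=E, B3=F, B4=F, B5=S, B7=F, B8=F, B9=E, B10=F
#5 (x=10) -> B2->E, B1->F, B3->F, B5->E, B4->T, B6->T, B9->E, B8->T, B9->E, B8->T, B9->E, B8->T, B9->E, B8->T, ...; covered: B1=F, B2=E, B3=F, B4=T, B5=E, B6=T, B8=T, B8=F, B9=S, B9=E, B10=F
pool-wide coverage (16 outcomes): B1=F, B2=S, B2=E, B3=T, B3=F, B4=T, B4=F, B5=S, B5=E, B6=T, B7=F, B8=T, B8=F, B9=S, B9=E, B10=F
every size-1 subset falls short of the 16 outcomes (best: 11/16)
every size-2 subset falls short of the 16 outcomes (best: 14/16)
the canonical winner is {2, 4, 5}: size 3, full 16-outcome coverage, earliest index list among size-3 covers

Answer: 3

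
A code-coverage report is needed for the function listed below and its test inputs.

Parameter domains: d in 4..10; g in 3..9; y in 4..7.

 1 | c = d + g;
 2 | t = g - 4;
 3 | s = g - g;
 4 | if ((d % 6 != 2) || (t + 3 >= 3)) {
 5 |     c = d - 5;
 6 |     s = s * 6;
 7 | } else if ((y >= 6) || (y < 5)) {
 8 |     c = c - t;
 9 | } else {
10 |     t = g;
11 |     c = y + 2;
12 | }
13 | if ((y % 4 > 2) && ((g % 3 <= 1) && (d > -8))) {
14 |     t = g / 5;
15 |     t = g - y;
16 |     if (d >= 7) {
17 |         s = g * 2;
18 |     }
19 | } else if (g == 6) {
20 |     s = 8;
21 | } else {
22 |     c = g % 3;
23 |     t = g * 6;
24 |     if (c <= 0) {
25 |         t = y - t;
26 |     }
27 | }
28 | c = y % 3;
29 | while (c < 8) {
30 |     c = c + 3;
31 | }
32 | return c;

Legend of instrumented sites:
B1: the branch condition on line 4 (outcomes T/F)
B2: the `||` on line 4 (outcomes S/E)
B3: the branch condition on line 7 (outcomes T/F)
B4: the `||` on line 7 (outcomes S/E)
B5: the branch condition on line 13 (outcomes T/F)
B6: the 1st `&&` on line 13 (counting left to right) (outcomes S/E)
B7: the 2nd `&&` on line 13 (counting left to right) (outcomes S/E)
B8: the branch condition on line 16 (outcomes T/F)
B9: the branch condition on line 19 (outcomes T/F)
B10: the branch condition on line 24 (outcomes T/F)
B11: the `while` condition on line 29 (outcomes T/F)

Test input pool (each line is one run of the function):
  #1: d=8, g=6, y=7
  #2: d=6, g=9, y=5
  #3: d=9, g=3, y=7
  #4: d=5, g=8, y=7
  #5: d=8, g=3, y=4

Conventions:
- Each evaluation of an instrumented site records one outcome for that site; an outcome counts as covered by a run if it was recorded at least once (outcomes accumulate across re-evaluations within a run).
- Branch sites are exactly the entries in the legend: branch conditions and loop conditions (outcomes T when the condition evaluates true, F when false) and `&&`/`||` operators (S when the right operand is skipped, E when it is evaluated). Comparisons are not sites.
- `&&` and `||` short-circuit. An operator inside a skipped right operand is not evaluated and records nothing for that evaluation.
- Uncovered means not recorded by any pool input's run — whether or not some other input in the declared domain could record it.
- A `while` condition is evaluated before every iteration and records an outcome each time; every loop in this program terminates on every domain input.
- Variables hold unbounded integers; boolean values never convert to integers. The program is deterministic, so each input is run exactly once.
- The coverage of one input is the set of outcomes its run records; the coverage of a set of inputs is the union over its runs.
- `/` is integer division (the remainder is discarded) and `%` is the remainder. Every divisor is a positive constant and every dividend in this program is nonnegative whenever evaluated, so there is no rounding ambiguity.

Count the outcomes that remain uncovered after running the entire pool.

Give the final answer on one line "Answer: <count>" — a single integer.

input #1, d=8, g=6, y=7: events B2->E, B1->T, B6->E, B7->E, B5->T, B8->T, B11->T, B11->T, B11->T, B11->F; outcomes B1=T, B2=E, B5=T, B6=E, B7=E, B8=T, B11=T, B11=F
input #2, d=6, g=9, y=5: events B2->S, B1->T, B6->S, B5->F, B9->F, B10->T, B11->T, B11->T, B11->F; outcomes B1=T, B2=S, B5=F, B6=S, B9=F, B10=T, B11=T, B11=F
input #3, d=9, g=3, y=7: events B2->S, B1->T, B6->E, B7->E, B5->T, B8->T, B11->T, B11->T, B11->T, B11->F; outcomes B1=T, B2=S, B5=T, B6=E, B7=E, B8=T, B11=T, B11=F
input #4, d=5, g=8, y=7: events B2->S, B1->T, B6->E, B7->S, B5->F, B9->F, B10->F, B11->T, B11->T, B11->T, B11->F; outcomes B1=T, B2=S, B5=F, B6=E, B7=S, B9=F, B10=F, B11=T, B11=F
input #5, d=8, g=3, y=4: events B2->E, B1->F, B4->E, B3->T, B6->S, B5->F, B9->F, B10->T, B11->T, B11->T, B11->T, B11->F; outcomes B1=F, B2=E, B3=T, B4=E, B5=F, B6=S, B9=F, B10=T, B11=T, B11=F
union over the pool: B1=T, B1=F, B2=S, B2=E, B3=T, B4=E, B5=T, B5=F, B6=S, B6=E, B7=S, B7=E, B8=T, B9=F, B10=T, B10=F, B11=T, B11=F
uncovered (4 of 22): B3=F, B4=S, B8=F, B9=T

Answer: 4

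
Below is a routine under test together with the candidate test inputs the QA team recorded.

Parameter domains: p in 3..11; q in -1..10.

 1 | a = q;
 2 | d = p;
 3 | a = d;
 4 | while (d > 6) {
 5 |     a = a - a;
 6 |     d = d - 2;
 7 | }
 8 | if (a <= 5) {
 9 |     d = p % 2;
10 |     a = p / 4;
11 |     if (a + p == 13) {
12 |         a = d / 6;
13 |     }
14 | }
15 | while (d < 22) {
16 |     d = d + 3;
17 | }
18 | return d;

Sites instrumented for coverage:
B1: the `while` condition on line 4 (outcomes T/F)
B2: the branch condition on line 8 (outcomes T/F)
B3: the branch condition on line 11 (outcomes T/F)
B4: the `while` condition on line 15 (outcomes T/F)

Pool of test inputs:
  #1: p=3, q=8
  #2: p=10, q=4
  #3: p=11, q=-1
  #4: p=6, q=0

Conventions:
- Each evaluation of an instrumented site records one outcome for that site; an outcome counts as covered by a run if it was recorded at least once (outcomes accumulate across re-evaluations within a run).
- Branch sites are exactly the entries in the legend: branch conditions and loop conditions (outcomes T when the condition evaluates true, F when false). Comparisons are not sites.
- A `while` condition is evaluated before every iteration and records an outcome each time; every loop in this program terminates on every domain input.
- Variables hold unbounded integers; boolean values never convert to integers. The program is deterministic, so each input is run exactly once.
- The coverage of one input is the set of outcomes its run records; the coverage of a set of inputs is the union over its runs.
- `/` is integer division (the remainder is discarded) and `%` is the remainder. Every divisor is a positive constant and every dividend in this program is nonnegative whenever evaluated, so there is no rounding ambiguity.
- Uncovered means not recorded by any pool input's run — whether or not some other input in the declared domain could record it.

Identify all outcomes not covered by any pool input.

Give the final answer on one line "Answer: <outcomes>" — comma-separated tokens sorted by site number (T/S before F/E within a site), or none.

#1 (p=3, q=8) -> covered: B1=F, B2=T, B3=F, B4=T, B4=F
#2 (p=10, q=4) -> covered: B1=T, B1=F, B2=T, B3=F, B4=T, B4=F
#3 (p=11, q=-1) -> covered: B1=T, B1=F, B2=T, B3=T, B4=T, B4=F
#4 (p=6, q=0) -> covered: B1=F, B2=F, B4=T, B4=F
union over the pool: B1=T, B1=F, B2=T, B2=F, B3=T, B3=F, B4=T, B4=F
uncovered (0 of 8): none

Answer: none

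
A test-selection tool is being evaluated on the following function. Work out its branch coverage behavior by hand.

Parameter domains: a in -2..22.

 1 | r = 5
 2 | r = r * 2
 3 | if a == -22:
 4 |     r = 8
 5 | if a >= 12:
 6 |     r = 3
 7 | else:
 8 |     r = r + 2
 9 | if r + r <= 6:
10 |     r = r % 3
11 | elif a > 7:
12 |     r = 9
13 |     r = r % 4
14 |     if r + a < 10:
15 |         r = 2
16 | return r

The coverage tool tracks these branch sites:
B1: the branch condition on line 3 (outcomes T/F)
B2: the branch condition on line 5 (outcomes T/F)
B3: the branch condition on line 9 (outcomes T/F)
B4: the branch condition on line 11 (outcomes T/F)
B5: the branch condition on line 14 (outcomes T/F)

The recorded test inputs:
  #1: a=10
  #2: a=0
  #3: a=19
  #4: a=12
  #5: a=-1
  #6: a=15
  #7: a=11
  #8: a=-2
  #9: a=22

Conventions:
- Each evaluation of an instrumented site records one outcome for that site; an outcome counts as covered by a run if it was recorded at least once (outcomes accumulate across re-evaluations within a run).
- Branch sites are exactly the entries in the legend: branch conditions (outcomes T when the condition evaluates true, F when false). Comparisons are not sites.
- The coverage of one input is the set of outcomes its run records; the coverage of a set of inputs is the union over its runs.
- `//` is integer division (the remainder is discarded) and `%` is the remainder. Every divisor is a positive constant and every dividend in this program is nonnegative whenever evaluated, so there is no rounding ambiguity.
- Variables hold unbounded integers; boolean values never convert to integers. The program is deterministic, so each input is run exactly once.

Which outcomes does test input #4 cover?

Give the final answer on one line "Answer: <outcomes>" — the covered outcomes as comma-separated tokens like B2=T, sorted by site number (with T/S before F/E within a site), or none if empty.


Event log for input #4 (a=12):
  B1->F, B2->T, B3->T
collecting distinct outcomes: B1=F, B2=T, B3=T
Answer: B1=F, B2=T, B3=T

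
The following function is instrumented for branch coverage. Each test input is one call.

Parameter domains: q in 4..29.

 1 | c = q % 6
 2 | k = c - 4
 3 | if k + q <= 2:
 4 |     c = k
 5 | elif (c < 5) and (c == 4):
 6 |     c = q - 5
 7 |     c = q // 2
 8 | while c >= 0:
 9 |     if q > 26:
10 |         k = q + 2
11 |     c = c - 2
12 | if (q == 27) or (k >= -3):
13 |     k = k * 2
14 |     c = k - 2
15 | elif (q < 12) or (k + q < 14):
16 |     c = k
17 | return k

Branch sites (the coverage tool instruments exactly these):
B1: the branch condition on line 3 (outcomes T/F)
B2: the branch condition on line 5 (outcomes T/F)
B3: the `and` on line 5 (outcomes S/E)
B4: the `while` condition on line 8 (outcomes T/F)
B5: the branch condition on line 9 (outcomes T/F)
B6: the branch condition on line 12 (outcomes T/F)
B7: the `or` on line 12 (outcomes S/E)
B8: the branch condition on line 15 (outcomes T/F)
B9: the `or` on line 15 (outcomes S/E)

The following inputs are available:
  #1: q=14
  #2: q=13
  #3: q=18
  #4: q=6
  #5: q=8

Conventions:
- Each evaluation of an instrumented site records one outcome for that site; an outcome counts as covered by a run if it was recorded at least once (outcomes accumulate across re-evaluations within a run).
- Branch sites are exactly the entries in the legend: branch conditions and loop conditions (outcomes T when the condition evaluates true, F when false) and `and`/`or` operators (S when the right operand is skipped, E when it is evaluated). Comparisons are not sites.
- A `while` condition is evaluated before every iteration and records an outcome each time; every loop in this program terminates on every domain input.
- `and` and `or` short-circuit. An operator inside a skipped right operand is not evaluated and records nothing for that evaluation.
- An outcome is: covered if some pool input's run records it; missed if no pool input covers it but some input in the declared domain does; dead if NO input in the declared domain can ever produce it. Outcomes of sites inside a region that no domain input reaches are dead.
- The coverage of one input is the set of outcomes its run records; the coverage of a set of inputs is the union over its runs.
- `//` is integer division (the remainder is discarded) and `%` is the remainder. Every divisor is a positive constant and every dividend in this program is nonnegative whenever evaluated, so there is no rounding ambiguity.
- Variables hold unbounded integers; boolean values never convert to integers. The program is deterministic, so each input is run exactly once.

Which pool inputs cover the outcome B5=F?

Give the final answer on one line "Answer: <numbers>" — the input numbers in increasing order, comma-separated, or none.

input #1 (q=14): records B5=F
input #2 (q=13): records B5=F
input #3 (q=18): records B5=F
input #4 (q=6): does not record B5=F
input #5 (q=8): records B5=F

Answer: 1, 2, 3, 5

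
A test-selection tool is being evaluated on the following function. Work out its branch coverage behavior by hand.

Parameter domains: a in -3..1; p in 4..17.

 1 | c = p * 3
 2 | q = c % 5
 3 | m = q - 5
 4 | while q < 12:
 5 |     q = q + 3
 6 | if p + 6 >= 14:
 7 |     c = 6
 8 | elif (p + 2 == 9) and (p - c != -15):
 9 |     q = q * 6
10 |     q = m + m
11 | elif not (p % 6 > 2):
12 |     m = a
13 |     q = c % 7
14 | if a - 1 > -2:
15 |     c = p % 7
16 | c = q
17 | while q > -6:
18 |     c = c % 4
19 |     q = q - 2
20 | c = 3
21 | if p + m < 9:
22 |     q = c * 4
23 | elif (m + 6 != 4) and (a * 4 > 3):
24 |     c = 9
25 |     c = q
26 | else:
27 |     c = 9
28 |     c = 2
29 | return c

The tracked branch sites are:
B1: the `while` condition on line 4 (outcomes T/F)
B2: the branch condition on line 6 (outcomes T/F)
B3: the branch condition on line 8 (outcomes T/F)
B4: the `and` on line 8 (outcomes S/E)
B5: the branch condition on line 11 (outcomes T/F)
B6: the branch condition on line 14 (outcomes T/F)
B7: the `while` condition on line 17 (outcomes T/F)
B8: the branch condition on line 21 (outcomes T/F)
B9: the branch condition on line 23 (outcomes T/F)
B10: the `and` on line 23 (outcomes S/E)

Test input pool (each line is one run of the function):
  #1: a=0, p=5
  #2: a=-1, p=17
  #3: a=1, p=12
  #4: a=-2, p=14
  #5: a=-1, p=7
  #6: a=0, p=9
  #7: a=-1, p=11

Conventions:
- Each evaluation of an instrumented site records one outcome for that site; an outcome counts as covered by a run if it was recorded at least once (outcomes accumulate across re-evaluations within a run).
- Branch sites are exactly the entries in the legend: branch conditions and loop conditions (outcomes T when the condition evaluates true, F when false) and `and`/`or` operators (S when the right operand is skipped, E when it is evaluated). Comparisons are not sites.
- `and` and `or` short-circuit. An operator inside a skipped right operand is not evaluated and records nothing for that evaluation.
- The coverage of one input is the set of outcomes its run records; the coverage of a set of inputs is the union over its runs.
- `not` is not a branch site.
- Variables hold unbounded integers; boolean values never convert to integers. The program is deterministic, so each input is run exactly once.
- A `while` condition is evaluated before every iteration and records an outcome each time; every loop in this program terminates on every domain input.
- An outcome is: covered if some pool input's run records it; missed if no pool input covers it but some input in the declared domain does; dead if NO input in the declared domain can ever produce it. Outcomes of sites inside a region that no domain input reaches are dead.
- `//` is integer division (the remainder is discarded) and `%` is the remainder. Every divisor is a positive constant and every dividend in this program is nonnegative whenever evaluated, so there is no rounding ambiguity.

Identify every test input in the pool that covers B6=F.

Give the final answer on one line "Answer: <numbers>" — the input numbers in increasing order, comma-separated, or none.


input #1 (a=0, p=5): never hits B6=F
input #2 (a=-1, p=17): hits B6=F
input #3 (a=1, p=12): never hits B6=F
input #4 (a=-2, p=14): hits B6=F
input #5 (a=-1, p=7): hits B6=F
input #6 (a=0, p=9): never hits B6=F
input #7 (a=-1, p=11): hits B6=F
Answer: 2, 4, 5, 7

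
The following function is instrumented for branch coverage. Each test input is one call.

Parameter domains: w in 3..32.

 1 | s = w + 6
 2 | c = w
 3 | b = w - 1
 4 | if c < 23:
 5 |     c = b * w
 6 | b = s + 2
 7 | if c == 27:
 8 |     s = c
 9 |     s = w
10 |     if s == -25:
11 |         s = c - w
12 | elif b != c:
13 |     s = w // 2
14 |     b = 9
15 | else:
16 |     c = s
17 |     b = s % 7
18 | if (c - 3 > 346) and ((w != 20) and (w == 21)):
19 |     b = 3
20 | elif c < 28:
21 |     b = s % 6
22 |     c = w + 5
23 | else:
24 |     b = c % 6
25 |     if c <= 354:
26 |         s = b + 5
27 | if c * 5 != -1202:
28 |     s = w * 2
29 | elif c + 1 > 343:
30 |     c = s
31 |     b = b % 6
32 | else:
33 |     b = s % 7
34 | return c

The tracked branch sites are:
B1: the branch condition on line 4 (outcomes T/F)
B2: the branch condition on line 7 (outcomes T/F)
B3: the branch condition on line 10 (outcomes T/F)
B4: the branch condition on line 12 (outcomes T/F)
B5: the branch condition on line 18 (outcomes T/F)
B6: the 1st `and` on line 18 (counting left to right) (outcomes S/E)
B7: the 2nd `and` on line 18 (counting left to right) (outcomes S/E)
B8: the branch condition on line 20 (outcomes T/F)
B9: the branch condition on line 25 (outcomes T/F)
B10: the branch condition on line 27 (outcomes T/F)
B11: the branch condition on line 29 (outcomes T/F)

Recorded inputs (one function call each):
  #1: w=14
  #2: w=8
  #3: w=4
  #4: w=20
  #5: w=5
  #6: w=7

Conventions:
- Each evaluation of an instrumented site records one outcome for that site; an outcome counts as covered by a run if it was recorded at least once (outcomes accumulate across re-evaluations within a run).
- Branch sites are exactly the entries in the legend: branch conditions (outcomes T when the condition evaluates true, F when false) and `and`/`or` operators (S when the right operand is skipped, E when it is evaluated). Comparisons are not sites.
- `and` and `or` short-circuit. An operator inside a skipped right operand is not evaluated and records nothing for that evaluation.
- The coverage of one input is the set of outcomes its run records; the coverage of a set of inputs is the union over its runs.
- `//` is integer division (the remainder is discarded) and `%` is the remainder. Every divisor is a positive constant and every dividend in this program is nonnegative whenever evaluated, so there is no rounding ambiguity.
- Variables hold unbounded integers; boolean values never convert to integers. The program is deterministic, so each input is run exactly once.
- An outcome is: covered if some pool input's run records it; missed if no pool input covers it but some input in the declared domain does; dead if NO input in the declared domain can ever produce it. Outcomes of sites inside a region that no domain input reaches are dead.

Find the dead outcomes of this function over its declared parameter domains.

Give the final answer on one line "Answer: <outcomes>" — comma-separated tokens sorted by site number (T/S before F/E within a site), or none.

exhaustive pass over the 30-input domain:
  B3=T: zero occurrences over every domain input -> dead
  B10=F: zero occurrences over every domain input -> dead
  B11=T: zero occurrences over every domain input -> dead
  B11=F: zero occurrences over every domain input -> dead
  reachable outcomes have witnesses, e.g. B1=T (e.g. w=3), B1=F (e.g. w=23), B2=T (e.g. w=27), B2=F (e.g. w=3)

Answer: B3=T, B10=F, B11=T, B11=F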